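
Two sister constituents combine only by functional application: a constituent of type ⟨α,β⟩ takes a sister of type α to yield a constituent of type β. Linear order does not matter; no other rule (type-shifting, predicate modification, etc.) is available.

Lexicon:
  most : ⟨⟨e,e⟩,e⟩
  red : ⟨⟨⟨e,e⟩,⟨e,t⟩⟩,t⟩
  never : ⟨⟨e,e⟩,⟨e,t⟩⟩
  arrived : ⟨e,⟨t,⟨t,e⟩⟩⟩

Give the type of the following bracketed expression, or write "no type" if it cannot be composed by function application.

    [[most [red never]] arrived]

[red never] — red of type ⟨⟨⟨e,e⟩,⟨e,t⟩⟩,t⟩ combines with never of type ⟨⟨e,e⟩,⟨e,t⟩⟩: type t.
[most [red never]]: ⟨⟨e,e⟩,e⟩ with t — neither is a function whose domain matches the other; composition fails here.

no type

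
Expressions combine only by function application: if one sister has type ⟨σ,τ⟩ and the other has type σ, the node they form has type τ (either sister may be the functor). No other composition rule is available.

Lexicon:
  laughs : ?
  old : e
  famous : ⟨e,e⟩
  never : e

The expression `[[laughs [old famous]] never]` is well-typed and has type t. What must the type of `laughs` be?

⟨e,⟨e,t⟩⟩

For [[laughs [old famous]] never] to have type t with never of type e, [laughs [old famous]] must be the function: [laughs [old famous]] : ⟨e,t⟩.
For [laughs [old famous]] to have type ⟨e,t⟩ with [old famous] of type e, laughs must be the function: laughs : ⟨e,⟨e,t⟩⟩.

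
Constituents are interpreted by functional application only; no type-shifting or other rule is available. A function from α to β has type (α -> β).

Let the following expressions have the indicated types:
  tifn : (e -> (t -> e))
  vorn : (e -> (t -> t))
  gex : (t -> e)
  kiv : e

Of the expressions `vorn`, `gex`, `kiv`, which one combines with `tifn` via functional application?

vorn : (e -> (t -> t)) — neither side's domain matches the other.
gex : (t -> e) — neither side's domain matches the other.
kiv — combines: tifn : (e -> (t -> e)) takes kiv : e as argument, giving (t -> e).

kiv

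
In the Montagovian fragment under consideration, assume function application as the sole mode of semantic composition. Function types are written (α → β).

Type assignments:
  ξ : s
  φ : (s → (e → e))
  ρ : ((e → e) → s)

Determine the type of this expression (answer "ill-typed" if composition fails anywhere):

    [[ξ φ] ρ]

s

[ξ φ]: φ is (s → (e → e)), ξ is s; result (e → e).
[[ξ φ] ρ]: ρ is ((e → e) → s), [ξ φ] is (e → e); result s.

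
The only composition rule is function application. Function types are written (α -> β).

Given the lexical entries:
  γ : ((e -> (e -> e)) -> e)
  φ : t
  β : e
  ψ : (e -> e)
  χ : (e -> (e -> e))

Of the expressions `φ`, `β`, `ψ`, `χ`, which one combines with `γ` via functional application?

φ : t — neither side's domain matches the other.
β : e — neither side's domain matches the other.
ψ : (e -> e) — neither side's domain matches the other.
χ — combines: γ : ((e -> (e -> e)) -> e) takes χ : (e -> (e -> e)) as argument, giving e.

χ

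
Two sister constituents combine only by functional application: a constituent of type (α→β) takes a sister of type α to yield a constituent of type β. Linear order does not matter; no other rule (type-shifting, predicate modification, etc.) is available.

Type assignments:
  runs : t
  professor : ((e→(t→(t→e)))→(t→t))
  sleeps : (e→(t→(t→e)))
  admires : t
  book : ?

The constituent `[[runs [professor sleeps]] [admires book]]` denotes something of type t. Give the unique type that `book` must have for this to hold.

For [[runs [professor sleeps]] [admires book]] to have type t with [runs [professor sleeps]] of type t, [admires book] must be the function: [admires book] : (t→t).
For [admires book] to have type (t→t) with admires of type t, book must be the function: book : (t→(t→t)).

(t→(t→t))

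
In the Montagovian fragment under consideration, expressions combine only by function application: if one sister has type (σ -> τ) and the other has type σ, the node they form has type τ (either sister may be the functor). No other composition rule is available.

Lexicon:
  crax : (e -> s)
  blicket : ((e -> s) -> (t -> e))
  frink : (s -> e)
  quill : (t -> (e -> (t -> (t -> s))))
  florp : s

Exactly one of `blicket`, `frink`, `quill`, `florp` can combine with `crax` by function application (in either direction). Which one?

blicket

blicket — combines: blicket : ((e -> s) -> (t -> e)) takes crax : (e -> s) as argument, giving (t -> e).
frink : (s -> e) — crax needs e; frink needs s; neither fits.
quill : (t -> (e -> (t -> (t -> s)))) — crax needs e; quill needs t; neither fits.
florp : s — crax needs e; florp needs nothing (atomic); neither fits.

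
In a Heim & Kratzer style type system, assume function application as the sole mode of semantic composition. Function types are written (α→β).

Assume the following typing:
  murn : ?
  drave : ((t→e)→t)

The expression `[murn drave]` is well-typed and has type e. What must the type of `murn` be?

For [murn drave] to have type e with drave of type ((t→e)→t), murn must be the function: murn : (((t→e)→t)→e).

(((t→e)→t)→e)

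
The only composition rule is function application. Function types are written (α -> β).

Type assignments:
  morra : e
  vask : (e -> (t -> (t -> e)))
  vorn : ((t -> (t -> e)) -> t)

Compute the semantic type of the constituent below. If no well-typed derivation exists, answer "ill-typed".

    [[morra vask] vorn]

t

[morra vask]: functor vask : (e -> (t -> (t -> e))), argument morra : e; result (t -> (t -> e)).
[[morra vask] vorn]: functor vorn : ((t -> (t -> e)) -> t), argument [morra vask] : (t -> (t -> e)); result t.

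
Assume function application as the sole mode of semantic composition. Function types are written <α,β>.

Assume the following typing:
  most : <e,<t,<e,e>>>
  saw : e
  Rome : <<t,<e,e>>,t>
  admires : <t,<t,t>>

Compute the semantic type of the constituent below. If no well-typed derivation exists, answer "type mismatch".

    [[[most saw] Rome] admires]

At [most saw], most : <e,<t,<e,e>>> takes saw : e, giving <t,<e,e>>.
At [[most saw] Rome], Rome : <<t,<e,e>>,t> takes [most saw] : <t,<e,e>>, giving t.
At [[[most saw] Rome] admires], admires : <t,<t,t>> takes [[most saw] Rome] : t, giving <t,t>.

<t,t>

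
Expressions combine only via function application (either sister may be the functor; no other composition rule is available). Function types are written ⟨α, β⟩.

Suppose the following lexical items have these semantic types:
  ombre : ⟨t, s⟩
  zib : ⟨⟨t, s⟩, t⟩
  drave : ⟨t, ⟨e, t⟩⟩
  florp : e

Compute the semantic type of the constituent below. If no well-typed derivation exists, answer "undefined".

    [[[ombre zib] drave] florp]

t

[ombre zib]: functor zib : ⟨⟨t, s⟩, t⟩, argument ombre : ⟨t, s⟩; result t.
[[ombre zib] drave]: functor drave : ⟨t, ⟨e, t⟩⟩, argument [ombre zib] : t; result ⟨e, t⟩.
[[[ombre zib] drave] florp]: functor [[ombre zib] drave] : ⟨e, t⟩, argument florp : e; result t.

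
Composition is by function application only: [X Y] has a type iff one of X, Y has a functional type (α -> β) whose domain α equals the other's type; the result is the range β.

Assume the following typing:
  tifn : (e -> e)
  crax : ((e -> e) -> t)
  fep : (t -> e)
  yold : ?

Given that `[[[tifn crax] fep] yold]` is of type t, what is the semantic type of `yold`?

[[[tifn crax] fep] yold] is required to be t. [[tifn crax] fep] : e cannot yield t as functor, so yold : (e -> t).

(e -> t)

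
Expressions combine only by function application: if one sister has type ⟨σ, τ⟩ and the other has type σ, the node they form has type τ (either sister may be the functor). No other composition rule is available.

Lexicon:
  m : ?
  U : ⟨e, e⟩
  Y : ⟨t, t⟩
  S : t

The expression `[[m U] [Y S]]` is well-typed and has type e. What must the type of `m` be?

⟨⟨e, e⟩, ⟨t, e⟩⟩

[[m U] [Y S]] is required to be e. [Y S] : t cannot yield e as functor, so [m U] : ⟨t, e⟩.
[m U] is required to be ⟨t, e⟩. U : ⟨e, e⟩ cannot yield ⟨t, e⟩ as functor, so m : ⟨⟨e, e⟩, ⟨t, e⟩⟩.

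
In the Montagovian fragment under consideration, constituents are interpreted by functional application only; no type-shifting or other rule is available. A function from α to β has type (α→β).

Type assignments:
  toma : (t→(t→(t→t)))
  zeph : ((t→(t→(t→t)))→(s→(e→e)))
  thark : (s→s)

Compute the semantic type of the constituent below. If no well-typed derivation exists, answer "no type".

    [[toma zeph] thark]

no type

[toma zeph] — zeph of type ((t→(t→(t→t)))→(s→(e→e))) combines with toma of type (t→(t→(t→t))): type (s→(e→e)).
At [[toma zeph] thark]: neither (s→(e→e)) nor (s→s) can take the other as argument; the node is ill-typed.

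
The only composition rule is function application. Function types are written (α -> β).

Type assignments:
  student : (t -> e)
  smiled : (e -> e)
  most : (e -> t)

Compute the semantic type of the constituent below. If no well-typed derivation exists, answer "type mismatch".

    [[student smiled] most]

type mismatch

At [student smiled]: neither (t -> e) nor (e -> e) can take the other as argument; the node is ill-typed.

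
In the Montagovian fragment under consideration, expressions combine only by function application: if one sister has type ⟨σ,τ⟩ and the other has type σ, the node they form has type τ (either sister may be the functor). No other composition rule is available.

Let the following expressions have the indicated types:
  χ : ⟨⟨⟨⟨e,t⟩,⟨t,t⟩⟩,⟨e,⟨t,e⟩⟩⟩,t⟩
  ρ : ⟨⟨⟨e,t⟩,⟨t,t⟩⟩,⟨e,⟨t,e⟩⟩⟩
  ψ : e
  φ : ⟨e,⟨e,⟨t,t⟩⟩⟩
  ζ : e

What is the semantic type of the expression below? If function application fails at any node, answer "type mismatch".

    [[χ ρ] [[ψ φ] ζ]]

t

At [χ ρ], χ : ⟨⟨⟨⟨e,t⟩,⟨t,t⟩⟩,⟨e,⟨t,e⟩⟩⟩,t⟩ takes ρ : ⟨⟨⟨e,t⟩,⟨t,t⟩⟩,⟨e,⟨t,e⟩⟩⟩, giving t.
At [ψ φ], φ : ⟨e,⟨e,⟨t,t⟩⟩⟩ takes ψ : e, giving ⟨e,⟨t,t⟩⟩.
At [[ψ φ] ζ], [ψ φ] : ⟨e,⟨t,t⟩⟩ takes ζ : e, giving ⟨t,t⟩.
At [[χ ρ] [[ψ φ] ζ]], [[ψ φ] ζ] : ⟨t,t⟩ takes [χ ρ] : t, giving t.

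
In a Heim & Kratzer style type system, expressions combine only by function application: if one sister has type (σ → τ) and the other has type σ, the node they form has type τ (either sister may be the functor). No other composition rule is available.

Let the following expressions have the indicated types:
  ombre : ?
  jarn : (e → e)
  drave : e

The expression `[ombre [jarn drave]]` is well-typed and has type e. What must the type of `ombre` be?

For [ombre [jarn drave]] to have type e with [jarn drave] of type e, ombre must be the function: ombre : (e → e).

(e → e)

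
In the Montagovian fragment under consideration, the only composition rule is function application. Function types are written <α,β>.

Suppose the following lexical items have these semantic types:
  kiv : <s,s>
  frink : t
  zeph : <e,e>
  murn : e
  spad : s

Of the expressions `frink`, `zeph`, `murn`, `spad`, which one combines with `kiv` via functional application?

frink : t — kiv needs s; frink needs nothing (atomic); neither fits.
zeph : <e,e> — kiv needs s; zeph needs e; neither fits.
murn : e — kiv needs s; murn needs nothing (atomic); neither fits.
spad — combines: kiv : <s,s> takes spad : s as argument, giving s.

spad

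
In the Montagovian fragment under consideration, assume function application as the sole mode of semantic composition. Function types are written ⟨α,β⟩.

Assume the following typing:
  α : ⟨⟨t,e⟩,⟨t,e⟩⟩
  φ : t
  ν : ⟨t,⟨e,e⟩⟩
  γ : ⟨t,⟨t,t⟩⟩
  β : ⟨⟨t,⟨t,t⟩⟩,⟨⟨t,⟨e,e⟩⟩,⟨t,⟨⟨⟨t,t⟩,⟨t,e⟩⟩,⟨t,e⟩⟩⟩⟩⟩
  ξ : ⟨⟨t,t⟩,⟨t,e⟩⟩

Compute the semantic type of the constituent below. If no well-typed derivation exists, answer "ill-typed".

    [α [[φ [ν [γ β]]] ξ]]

At [γ β], β : ⟨⟨t,⟨t,t⟩⟩,⟨⟨t,⟨e,e⟩⟩,⟨t,⟨⟨⟨t,t⟩,⟨t,e⟩⟩,⟨t,e⟩⟩⟩⟩⟩ takes γ : ⟨t,⟨t,t⟩⟩, giving ⟨⟨t,⟨e,e⟩⟩,⟨t,⟨⟨⟨t,t⟩,⟨t,e⟩⟩,⟨t,e⟩⟩⟩⟩.
At [ν [γ β]], [γ β] : ⟨⟨t,⟨e,e⟩⟩,⟨t,⟨⟨⟨t,t⟩,⟨t,e⟩⟩,⟨t,e⟩⟩⟩⟩ takes ν : ⟨t,⟨e,e⟩⟩, giving ⟨t,⟨⟨⟨t,t⟩,⟨t,e⟩⟩,⟨t,e⟩⟩⟩.
At [φ [ν [γ β]]], [ν [γ β]] : ⟨t,⟨⟨⟨t,t⟩,⟨t,e⟩⟩,⟨t,e⟩⟩⟩ takes φ : t, giving ⟨⟨⟨t,t⟩,⟨t,e⟩⟩,⟨t,e⟩⟩.
At [[φ [ν [γ β]]] ξ], [φ [ν [γ β]]] : ⟨⟨⟨t,t⟩,⟨t,e⟩⟩,⟨t,e⟩⟩ takes ξ : ⟨⟨t,t⟩,⟨t,e⟩⟩, giving ⟨t,e⟩.
At [α [[φ [ν [γ β]]] ξ]], α : ⟨⟨t,e⟩,⟨t,e⟩⟩ takes [[φ [ν [γ β]]] ξ] : ⟨t,e⟩, giving ⟨t,e⟩.

⟨t,e⟩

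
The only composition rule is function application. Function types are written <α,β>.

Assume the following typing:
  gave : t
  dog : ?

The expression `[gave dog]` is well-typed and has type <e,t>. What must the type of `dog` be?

At [gave dog] (required: <e,t>): gave is t, which is not a function with range <e,t>; hence dog is the functor — type <t,<e,t>>.

<t,<e,t>>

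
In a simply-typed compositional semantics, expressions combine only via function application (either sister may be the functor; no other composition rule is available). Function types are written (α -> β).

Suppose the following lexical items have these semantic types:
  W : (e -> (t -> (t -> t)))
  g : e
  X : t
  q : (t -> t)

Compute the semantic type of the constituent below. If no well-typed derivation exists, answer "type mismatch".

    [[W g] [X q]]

(t -> t)

[W g]: (e -> (t -> (t -> t))) applied to e yields (t -> (t -> t)).
[X q]: (t -> t) applied to t yields t.
[[W g] [X q]]: (t -> (t -> t)) applied to t yields (t -> t).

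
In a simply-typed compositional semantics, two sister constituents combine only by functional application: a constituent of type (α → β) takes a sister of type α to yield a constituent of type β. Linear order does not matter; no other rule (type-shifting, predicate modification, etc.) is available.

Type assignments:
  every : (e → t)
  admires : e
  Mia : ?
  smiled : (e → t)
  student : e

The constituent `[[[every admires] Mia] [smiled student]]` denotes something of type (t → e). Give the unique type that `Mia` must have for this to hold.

[[[every admires] Mia] [smiled student]] must have type (t → e). The sister [smiled student] has type t; that is not a function onto (t → e), so [[every admires] Mia] must be the functor, of type (t → (t → e)).
[[every admires] Mia] must have type (t → (t → e)). The sister [every admires] has type t; that is not a function onto (t → (t → e)), so Mia must be the functor, of type (t → (t → (t → e))).

(t → (t → (t → e)))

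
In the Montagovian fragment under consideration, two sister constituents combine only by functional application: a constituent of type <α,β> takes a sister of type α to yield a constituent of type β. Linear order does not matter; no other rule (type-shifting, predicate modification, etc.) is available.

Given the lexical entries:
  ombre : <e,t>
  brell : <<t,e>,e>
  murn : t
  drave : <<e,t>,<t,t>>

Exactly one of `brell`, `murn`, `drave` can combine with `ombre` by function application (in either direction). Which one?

brell : <<t,e>,e> — neither side's domain matches the other.
murn : t — neither side's domain matches the other.
drave — combines: drave : <<e,t>,<t,t>> takes ombre : <e,t> as argument, giving <t,t>.

drave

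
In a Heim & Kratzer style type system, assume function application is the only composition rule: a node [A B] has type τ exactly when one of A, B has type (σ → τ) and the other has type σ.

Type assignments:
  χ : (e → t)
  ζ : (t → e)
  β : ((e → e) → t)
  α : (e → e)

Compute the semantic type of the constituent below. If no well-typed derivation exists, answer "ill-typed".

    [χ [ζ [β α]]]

[β α]: ((e → e) → t) applied to (e → e) yields t.
[ζ [β α]]: (t → e) applied to t yields e.
[χ [ζ [β α]]]: (e → t) applied to e yields t.

t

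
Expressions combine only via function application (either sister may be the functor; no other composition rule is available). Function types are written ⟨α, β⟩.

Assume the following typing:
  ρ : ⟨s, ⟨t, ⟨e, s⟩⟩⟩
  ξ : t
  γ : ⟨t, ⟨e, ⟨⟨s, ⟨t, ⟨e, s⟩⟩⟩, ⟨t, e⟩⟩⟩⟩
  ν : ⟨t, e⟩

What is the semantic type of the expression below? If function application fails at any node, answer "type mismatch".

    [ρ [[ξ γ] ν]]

[ξ γ]: functor γ : ⟨t, ⟨e, ⟨⟨s, ⟨t, ⟨e, s⟩⟩⟩, ⟨t, e⟩⟩⟩⟩, argument ξ : t; result ⟨e, ⟨⟨s, ⟨t, ⟨e, s⟩⟩⟩, ⟨t, e⟩⟩⟩.
[[ξ γ] ν]: ⟨e, ⟨⟨s, ⟨t, ⟨e, s⟩⟩⟩, ⟨t, e⟩⟩⟩ and ⟨t, e⟩ cannot combine by function application — type clash.

type mismatch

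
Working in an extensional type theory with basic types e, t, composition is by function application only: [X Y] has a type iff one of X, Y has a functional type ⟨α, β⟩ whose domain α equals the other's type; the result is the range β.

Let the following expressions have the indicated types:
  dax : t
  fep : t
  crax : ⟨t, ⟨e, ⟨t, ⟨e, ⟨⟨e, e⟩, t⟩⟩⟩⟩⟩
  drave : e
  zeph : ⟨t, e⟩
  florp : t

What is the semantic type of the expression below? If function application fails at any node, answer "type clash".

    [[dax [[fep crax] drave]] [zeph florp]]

[fep crax] — crax of type ⟨t, ⟨e, ⟨t, ⟨e, ⟨⟨e, e⟩, t⟩⟩⟩⟩⟩ combines with fep of type t: type ⟨e, ⟨t, ⟨e, ⟨⟨e, e⟩, t⟩⟩⟩⟩.
[[fep crax] drave] — [fep crax] of type ⟨e, ⟨t, ⟨e, ⟨⟨e, e⟩, t⟩⟩⟩⟩ combines with drave of type e: type ⟨t, ⟨e, ⟨⟨e, e⟩, t⟩⟩⟩.
[dax [[fep crax] drave]] — [[fep crax] drave] of type ⟨t, ⟨e, ⟨⟨e, e⟩, t⟩⟩⟩ combines with dax of type t: type ⟨e, ⟨⟨e, e⟩, t⟩⟩.
[zeph florp] — zeph of type ⟨t, e⟩ combines with florp of type t: type e.
[[dax [[fep crax] drave]] [zeph florp]] — [dax [[fep crax] drave]] of type ⟨e, ⟨⟨e, e⟩, t⟩⟩ combines with [zeph florp] of type e: type ⟨⟨e, e⟩, t⟩.

⟨⟨e, e⟩, t⟩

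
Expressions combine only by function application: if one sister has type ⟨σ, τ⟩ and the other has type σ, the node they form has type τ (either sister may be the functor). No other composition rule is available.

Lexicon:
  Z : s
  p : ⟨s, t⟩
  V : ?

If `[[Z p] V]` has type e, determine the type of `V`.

[[Z p] V] is required to be e. [Z p] : t cannot yield e as functor, so V : ⟨t, e⟩.

⟨t, e⟩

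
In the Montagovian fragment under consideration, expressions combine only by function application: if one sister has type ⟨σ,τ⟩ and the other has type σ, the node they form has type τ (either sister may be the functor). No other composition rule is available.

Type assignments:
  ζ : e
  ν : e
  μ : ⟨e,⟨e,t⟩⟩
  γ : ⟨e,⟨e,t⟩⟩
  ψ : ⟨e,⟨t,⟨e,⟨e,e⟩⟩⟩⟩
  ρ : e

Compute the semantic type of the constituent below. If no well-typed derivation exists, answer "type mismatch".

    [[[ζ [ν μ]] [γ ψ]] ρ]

type mismatch

[ν μ]: μ is ⟨e,⟨e,t⟩⟩, ν is e; result ⟨e,t⟩.
[ζ [ν μ]]: [ν μ] is ⟨e,t⟩, ζ is e; result t.
[γ ψ]: ⟨e,⟨e,t⟩⟩ and ⟨e,⟨t,⟨e,⟨e,e⟩⟩⟩⟩ cannot combine by function application — type clash.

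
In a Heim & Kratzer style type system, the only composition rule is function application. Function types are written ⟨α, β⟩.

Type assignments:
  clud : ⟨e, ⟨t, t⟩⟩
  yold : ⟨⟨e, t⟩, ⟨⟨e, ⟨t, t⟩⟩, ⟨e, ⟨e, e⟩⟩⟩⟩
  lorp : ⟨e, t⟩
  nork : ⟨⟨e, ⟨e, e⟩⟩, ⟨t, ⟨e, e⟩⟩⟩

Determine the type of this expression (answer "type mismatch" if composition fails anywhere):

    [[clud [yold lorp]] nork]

⟨t, ⟨e, e⟩⟩

[yold lorp]: functor yold : ⟨⟨e, t⟩, ⟨⟨e, ⟨t, t⟩⟩, ⟨e, ⟨e, e⟩⟩⟩⟩, argument lorp : ⟨e, t⟩; result ⟨⟨e, ⟨t, t⟩⟩, ⟨e, ⟨e, e⟩⟩⟩.
[clud [yold lorp]]: functor [yold lorp] : ⟨⟨e, ⟨t, t⟩⟩, ⟨e, ⟨e, e⟩⟩⟩, argument clud : ⟨e, ⟨t, t⟩⟩; result ⟨e, ⟨e, e⟩⟩.
[[clud [yold lorp]] nork]: functor nork : ⟨⟨e, ⟨e, e⟩⟩, ⟨t, ⟨e, e⟩⟩⟩, argument [clud [yold lorp]] : ⟨e, ⟨e, e⟩⟩; result ⟨t, ⟨e, e⟩⟩.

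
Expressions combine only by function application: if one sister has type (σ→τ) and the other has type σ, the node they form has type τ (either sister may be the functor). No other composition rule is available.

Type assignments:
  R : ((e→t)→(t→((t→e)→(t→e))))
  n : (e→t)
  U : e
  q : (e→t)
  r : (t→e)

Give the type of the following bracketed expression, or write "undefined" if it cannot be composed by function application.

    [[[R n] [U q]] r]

[R n]: functor R : ((e→t)→(t→((t→e)→(t→e)))), argument n : (e→t); result (t→((t→e)→(t→e))).
[U q]: functor q : (e→t), argument U : e; result t.
[[R n] [U q]]: functor [R n] : (t→((t→e)→(t→e))), argument [U q] : t; result ((t→e)→(t→e)).
[[[R n] [U q]] r]: functor [[R n] [U q]] : ((t→e)→(t→e)), argument r : (t→e); result (t→e).

(t→e)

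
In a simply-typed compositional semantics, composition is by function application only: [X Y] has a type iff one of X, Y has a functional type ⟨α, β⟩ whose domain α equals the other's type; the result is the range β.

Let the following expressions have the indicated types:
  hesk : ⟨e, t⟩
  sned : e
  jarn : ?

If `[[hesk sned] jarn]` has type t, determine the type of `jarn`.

⟨t, t⟩

[[hesk sned] jarn] is required to be t. [hesk sned] : t cannot yield t as functor, so jarn : ⟨t, t⟩.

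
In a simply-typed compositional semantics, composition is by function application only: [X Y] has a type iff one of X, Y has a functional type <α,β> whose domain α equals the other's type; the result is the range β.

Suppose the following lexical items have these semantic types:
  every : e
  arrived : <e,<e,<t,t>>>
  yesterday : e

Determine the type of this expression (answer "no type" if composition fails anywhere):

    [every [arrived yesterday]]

<t,t>

[arrived yesterday]: arrived is <e,<e,<t,t>>>, yesterday is e; result <e,<t,t>>.
[every [arrived yesterday]]: [arrived yesterday] is <e,<t,t>>, every is e; result <t,t>.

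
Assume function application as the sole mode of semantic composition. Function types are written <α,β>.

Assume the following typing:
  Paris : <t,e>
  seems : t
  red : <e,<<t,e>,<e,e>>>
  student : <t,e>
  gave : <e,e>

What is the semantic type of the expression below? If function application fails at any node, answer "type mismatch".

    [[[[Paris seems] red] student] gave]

[Paris seems]: <t,e> applied to t yields e.
[[Paris seems] red]: <e,<<t,e>,<e,e>>> applied to e yields <<t,e>,<e,e>>.
[[[Paris seems] red] student]: <<t,e>,<e,e>> applied to <t,e> yields <e,e>.
[[[[Paris seems] red] student] gave]: <e,e> with <e,e> — neither is a function whose domain matches the other; composition fails here.

type mismatch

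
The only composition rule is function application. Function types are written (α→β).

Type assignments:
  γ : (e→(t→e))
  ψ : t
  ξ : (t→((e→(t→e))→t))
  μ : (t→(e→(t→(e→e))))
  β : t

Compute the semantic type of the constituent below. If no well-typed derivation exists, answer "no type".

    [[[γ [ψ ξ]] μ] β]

At [ψ ξ], ξ : (t→((e→(t→e))→t)) takes ψ : t, giving ((e→(t→e))→t).
At [γ [ψ ξ]], [ψ ξ] : ((e→(t→e))→t) takes γ : (e→(t→e)), giving t.
At [[γ [ψ ξ]] μ], μ : (t→(e→(t→(e→e)))) takes [γ [ψ ξ]] : t, giving (e→(t→(e→e))).
[[[γ [ψ ξ]] μ] β]: (e→(t→(e→e))) with t — neither is a function whose domain matches the other; composition fails here.

no type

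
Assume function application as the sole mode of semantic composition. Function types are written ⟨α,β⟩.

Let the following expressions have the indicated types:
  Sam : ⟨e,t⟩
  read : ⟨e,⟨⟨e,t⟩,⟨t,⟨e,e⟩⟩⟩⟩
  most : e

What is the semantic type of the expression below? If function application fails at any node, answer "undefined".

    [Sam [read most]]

⟨t,⟨e,e⟩⟩

[read most]: read is ⟨e,⟨⟨e,t⟩,⟨t,⟨e,e⟩⟩⟩⟩, most is e; result ⟨⟨e,t⟩,⟨t,⟨e,e⟩⟩⟩.
[Sam [read most]]: [read most] is ⟨⟨e,t⟩,⟨t,⟨e,e⟩⟩⟩, Sam is ⟨e,t⟩; result ⟨t,⟨e,e⟩⟩.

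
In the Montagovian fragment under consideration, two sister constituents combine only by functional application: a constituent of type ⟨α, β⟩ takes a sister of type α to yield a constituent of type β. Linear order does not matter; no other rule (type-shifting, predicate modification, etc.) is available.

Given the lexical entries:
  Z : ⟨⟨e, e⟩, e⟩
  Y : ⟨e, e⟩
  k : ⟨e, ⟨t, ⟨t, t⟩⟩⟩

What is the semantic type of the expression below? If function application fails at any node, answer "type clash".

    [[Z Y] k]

[Z Y]: Z is ⟨⟨e, e⟩, e⟩, Y is ⟨e, e⟩; result e.
[[Z Y] k]: k is ⟨e, ⟨t, ⟨t, t⟩⟩⟩, [Z Y] is e; result ⟨t, ⟨t, t⟩⟩.

⟨t, ⟨t, t⟩⟩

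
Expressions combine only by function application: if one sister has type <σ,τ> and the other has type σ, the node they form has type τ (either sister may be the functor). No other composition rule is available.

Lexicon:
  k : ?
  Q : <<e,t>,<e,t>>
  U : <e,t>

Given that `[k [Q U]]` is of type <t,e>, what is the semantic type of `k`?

<<e,t>,<t,e>>

For [k [Q U]] to have type <t,e> with [Q U] of type <e,t>, k must be the function: k : <<e,t>,<t,e>>.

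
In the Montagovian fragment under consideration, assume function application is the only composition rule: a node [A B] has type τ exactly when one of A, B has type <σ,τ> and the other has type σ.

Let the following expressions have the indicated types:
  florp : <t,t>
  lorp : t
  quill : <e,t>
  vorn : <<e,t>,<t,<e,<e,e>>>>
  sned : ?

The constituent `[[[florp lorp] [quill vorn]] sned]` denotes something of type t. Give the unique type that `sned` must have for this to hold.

<<e,<e,e>>,t>

At [[[florp lorp] [quill vorn]] sned] (required: t): [[florp lorp] [quill vorn]] is <e,<e,e>>, which is not a function with range t; hence sned is the functor — type <<e,<e,e>>,t>.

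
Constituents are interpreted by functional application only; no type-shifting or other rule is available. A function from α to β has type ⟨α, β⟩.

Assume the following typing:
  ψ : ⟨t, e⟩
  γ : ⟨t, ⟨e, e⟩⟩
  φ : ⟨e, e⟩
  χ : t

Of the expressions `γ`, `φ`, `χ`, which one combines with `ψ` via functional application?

γ : ⟨t, ⟨e, e⟩⟩ — no; ψ wants t, and γ wants t.
φ : ⟨e, e⟩ — no; ψ wants t, and φ wants e.
χ — combines: ψ : ⟨t, e⟩ takes χ : t as argument, giving e.

χ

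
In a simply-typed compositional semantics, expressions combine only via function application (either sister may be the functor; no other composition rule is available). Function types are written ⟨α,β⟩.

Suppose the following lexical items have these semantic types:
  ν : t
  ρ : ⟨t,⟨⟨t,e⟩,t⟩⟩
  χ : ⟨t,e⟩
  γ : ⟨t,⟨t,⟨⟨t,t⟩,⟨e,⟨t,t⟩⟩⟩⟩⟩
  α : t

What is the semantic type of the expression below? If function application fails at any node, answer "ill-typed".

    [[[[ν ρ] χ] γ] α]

⟨⟨t,t⟩,⟨e,⟨t,t⟩⟩⟩

[ν ρ]: functor ρ : ⟨t,⟨⟨t,e⟩,t⟩⟩, argument ν : t; result ⟨⟨t,e⟩,t⟩.
[[ν ρ] χ]: functor [ν ρ] : ⟨⟨t,e⟩,t⟩, argument χ : ⟨t,e⟩; result t.
[[[ν ρ] χ] γ]: functor γ : ⟨t,⟨t,⟨⟨t,t⟩,⟨e,⟨t,t⟩⟩⟩⟩⟩, argument [[ν ρ] χ] : t; result ⟨t,⟨⟨t,t⟩,⟨e,⟨t,t⟩⟩⟩⟩.
[[[[ν ρ] χ] γ] α]: functor [[[ν ρ] χ] γ] : ⟨t,⟨⟨t,t⟩,⟨e,⟨t,t⟩⟩⟩⟩, argument α : t; result ⟨⟨t,t⟩,⟨e,⟨t,t⟩⟩⟩.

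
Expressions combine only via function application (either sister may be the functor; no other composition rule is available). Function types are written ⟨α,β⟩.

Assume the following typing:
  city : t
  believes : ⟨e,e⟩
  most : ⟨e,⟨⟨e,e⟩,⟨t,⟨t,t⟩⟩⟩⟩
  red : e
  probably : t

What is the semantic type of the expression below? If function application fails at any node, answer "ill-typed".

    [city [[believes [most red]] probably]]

[most red]: functor most : ⟨e,⟨⟨e,e⟩,⟨t,⟨t,t⟩⟩⟩⟩, argument red : e; result ⟨⟨e,e⟩,⟨t,⟨t,t⟩⟩⟩.
[believes [most red]]: functor [most red] : ⟨⟨e,e⟩,⟨t,⟨t,t⟩⟩⟩, argument believes : ⟨e,e⟩; result ⟨t,⟨t,t⟩⟩.
[[believes [most red]] probably]: functor [believes [most red]] : ⟨t,⟨t,t⟩⟩, argument probably : t; result ⟨t,t⟩.
[city [[believes [most red]] probably]]: functor [[believes [most red]] probably] : ⟨t,t⟩, argument city : t; result t.

t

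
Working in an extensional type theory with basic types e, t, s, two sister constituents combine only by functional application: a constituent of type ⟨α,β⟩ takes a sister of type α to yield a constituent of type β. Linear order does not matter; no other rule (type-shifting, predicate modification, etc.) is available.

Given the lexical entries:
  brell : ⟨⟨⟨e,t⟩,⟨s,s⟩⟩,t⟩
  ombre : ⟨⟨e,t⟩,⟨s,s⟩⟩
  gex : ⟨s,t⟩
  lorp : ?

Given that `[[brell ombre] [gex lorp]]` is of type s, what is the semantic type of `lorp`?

⟨⟨s,t⟩,⟨t,s⟩⟩

For [[brell ombre] [gex lorp]] to have type s with [brell ombre] of type t, [gex lorp] must be the function: [gex lorp] : ⟨t,s⟩.
For [gex lorp] to have type ⟨t,s⟩ with gex of type ⟨s,t⟩, lorp must be the function: lorp : ⟨⟨s,t⟩,⟨t,s⟩⟩.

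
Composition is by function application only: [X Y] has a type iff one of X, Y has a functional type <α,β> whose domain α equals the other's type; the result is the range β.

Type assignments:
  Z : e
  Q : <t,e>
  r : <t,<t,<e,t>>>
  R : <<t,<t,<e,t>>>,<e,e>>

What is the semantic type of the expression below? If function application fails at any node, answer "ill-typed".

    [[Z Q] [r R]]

At [Z Q]: neither e nor <t,e> can take the other as argument; the node is ill-typed.

ill-typed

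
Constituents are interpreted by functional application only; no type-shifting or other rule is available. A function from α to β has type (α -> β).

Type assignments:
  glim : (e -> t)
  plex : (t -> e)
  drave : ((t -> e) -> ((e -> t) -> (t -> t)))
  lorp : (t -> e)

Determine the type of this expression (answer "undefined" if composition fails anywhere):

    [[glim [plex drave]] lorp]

undefined

[plex drave]: drave is ((t -> e) -> ((e -> t) -> (t -> t))), plex is (t -> e); result ((e -> t) -> (t -> t)).
[glim [plex drave]]: [plex drave] is ((e -> t) -> (t -> t)), glim is (e -> t); result (t -> t).
At [[glim [plex drave]] lorp]: neither (t -> t) nor (t -> e) can take the other as argument; the node is ill-typed.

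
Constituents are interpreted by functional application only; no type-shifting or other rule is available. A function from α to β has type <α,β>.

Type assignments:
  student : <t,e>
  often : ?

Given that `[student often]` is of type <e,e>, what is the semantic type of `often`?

For [student often] to have type <e,e> with student of type <t,e>, often must be the function: often : <<t,e>,<e,e>>.

<<t,e>,<e,e>>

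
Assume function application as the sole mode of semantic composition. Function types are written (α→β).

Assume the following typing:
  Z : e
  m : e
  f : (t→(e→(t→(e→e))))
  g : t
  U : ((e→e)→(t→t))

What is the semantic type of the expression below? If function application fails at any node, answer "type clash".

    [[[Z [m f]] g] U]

[m f]: e with (t→(e→(t→(e→e)))) — neither is a function whose domain matches the other; composition fails here.

type clash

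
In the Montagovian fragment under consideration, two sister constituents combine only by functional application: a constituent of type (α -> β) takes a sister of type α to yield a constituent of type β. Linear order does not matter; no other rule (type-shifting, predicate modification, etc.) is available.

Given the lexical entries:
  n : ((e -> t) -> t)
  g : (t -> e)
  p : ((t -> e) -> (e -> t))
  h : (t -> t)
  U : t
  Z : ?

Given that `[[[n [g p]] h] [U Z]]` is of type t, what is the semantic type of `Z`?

(t -> (t -> t))

For [[[n [g p]] h] [U Z]] to have type t with [[n [g p]] h] of type t, [U Z] must be the function: [U Z] : (t -> t).
For [U Z] to have type (t -> t) with U of type t, Z must be the function: Z : (t -> (t -> t)).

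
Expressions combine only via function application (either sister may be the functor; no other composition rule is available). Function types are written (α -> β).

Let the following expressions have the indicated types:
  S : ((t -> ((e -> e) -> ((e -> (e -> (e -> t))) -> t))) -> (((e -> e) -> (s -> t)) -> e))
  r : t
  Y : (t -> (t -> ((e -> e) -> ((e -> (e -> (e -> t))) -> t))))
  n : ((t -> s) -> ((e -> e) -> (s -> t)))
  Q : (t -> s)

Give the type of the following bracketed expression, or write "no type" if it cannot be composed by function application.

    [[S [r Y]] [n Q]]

e

[r Y]: functor Y : (t -> (t -> ((e -> e) -> ((e -> (e -> (e -> t))) -> t)))), argument r : t; result (t -> ((e -> e) -> ((e -> (e -> (e -> t))) -> t))).
[S [r Y]]: functor S : ((t -> ((e -> e) -> ((e -> (e -> (e -> t))) -> t))) -> (((e -> e) -> (s -> t)) -> e)), argument [r Y] : (t -> ((e -> e) -> ((e -> (e -> (e -> t))) -> t))); result (((e -> e) -> (s -> t)) -> e).
[n Q]: functor n : ((t -> s) -> ((e -> e) -> (s -> t))), argument Q : (t -> s); result ((e -> e) -> (s -> t)).
[[S [r Y]] [n Q]]: functor [S [r Y]] : (((e -> e) -> (s -> t)) -> e), argument [n Q] : ((e -> e) -> (s -> t)); result e.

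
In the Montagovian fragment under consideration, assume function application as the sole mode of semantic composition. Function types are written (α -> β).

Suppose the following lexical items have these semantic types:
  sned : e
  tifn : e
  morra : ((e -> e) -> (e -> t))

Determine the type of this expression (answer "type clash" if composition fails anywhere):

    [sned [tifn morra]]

type clash

At [tifn morra]: neither e nor ((e -> e) -> (e -> t)) can take the other as argument; the node is ill-typed.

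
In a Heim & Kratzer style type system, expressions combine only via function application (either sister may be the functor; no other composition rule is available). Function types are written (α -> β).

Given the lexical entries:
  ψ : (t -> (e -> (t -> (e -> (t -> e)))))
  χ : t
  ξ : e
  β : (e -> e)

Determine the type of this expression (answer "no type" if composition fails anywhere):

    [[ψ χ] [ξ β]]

(t -> (e -> (t -> e)))

[ψ χ]: ψ is (t -> (e -> (t -> (e -> (t -> e))))), χ is t; result (e -> (t -> (e -> (t -> e)))).
[ξ β]: β is (e -> e), ξ is e; result e.
[[ψ χ] [ξ β]]: [ψ χ] is (e -> (t -> (e -> (t -> e)))), [ξ β] is e; result (t -> (e -> (t -> e))).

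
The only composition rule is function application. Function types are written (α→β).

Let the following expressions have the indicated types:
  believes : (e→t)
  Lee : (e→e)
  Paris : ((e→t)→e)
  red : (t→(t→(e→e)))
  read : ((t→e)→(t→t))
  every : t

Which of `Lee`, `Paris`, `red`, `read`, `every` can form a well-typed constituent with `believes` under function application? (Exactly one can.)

Paris

Lee : (e→e) — neither side's domain matches the other.
Paris — combines: Paris : ((e→t)→e) takes believes : (e→t) as argument, giving e.
red : (t→(t→(e→e))) — neither side's domain matches the other.
read : ((t→e)→(t→t)) — neither side's domain matches the other.
every : t — neither side's domain matches the other.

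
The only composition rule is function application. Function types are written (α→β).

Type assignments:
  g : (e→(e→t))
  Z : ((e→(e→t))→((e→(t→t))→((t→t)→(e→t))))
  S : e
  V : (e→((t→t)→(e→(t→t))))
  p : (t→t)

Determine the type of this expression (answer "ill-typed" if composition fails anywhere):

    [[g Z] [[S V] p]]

[g Z] — Z of type ((e→(e→t))→((e→(t→t))→((t→t)→(e→t)))) combines with g of type (e→(e→t)): type ((e→(t→t))→((t→t)→(e→t))).
[S V] — V of type (e→((t→t)→(e→(t→t)))) combines with S of type e: type ((t→t)→(e→(t→t))).
[[S V] p] — [S V] of type ((t→t)→(e→(t→t))) combines with p of type (t→t): type (e→(t→t)).
[[g Z] [[S V] p]] — [g Z] of type ((e→(t→t))→((t→t)→(e→t))) combines with [[S V] p] of type (e→(t→t)): type ((t→t)→(e→t)).

((t→t)→(e→t))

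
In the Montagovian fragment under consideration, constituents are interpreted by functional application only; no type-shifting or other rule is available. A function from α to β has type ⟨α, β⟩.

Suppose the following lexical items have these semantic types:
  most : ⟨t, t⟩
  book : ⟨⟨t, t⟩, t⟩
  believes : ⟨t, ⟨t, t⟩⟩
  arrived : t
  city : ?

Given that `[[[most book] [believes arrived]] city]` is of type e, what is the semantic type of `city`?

At [[[most book] [believes arrived]] city] (required: e): [[most book] [believes arrived]] is t, which is not a function with range e; hence city is the functor — type ⟨t, e⟩.

⟨t, e⟩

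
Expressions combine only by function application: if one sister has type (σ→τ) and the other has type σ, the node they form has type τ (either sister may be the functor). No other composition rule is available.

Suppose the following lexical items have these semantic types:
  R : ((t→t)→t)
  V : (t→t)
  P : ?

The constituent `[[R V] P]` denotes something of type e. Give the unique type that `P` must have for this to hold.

[[R V] P] is required to be e. [R V] : t cannot yield e as functor, so P : (t→e).

(t→e)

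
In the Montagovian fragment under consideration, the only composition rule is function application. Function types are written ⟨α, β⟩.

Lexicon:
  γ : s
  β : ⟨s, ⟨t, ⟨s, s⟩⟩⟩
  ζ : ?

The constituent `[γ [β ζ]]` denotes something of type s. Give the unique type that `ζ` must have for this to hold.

⟨⟨s, ⟨t, ⟨s, s⟩⟩⟩, ⟨s, s⟩⟩

[γ [β ζ]] is required to be s. γ : s cannot yield s as functor, so [β ζ] : ⟨s, s⟩.
[β ζ] is required to be ⟨s, s⟩. β : ⟨s, ⟨t, ⟨s, s⟩⟩⟩ cannot yield ⟨s, s⟩ as functor, so ζ : ⟨⟨s, ⟨t, ⟨s, s⟩⟩⟩, ⟨s, s⟩⟩.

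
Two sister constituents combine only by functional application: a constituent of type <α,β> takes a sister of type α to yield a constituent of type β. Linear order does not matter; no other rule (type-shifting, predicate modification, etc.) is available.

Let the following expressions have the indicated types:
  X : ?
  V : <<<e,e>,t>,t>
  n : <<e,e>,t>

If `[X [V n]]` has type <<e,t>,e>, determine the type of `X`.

<t,<<e,t>,e>>

For [X [V n]] to have type <<e,t>,e> with [V n] of type t, X must be the function: X : <t,<<e,t>,e>>.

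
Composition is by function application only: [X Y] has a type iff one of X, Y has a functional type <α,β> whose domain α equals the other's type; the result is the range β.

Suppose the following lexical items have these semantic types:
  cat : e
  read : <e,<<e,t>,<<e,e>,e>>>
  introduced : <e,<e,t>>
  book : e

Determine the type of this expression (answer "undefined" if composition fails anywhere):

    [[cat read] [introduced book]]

<<e,e>,e>

At [cat read], read : <e,<<e,t>,<<e,e>,e>>> takes cat : e, giving <<e,t>,<<e,e>,e>>.
At [introduced book], introduced : <e,<e,t>> takes book : e, giving <e,t>.
At [[cat read] [introduced book]], [cat read] : <<e,t>,<<e,e>,e>> takes [introduced book] : <e,t>, giving <<e,e>,e>.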